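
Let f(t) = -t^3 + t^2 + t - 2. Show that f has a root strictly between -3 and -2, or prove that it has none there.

The endpoint values f(-3) = 31 and f(-2) = 8 are both positive. Claim: f(t) > 0 for every t in (-3, -2).
Shift to the endpoint -2: with t = -2 − u (0 < u < 1), one computes f(-2 − u) = u^3 + 7u^2 + 15u + 8.
The nonzero coefficients here are all positive, so for u > 0 every term is positive (or zero), and the constant term 8 is strictly positive.
Therefore f(t) > 0 throughout (-3, -2), and f has no zero there.

No.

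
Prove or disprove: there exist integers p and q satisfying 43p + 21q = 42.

Since gcd(43, 21) = 1, every integer is an integer combination of 43 and 21.
Dividing repeatedly: 43 = 2·21 + 1, 21 = 21·1 + 0.
Unwinding: 1 = 43 − 2·21, i.e. 43·1 + 21·(-2) = 1.
Scaling by 42 gives the particular solution (p, q) = (42, -84).
Shifting by a multiple of (21, −43) keeps it a solution: p = 42 − 2·21 = 0, q = -84 + 2·43 = 2.
Indeed 43·0 + 21·2 = 0 + 42 = 42.

p = 0, q = 2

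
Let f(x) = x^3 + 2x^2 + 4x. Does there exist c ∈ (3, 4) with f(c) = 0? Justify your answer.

Evaluate at the endpoints: f(3) = 57, f(4) = 112 — same sign (positive).
f'(x) = 3x^2 + 4x + 4 has discriminant 4² − 4·3·4 = -32 < 0, so f' has no real roots and is positive for every real x.
Hence f is strictly increasing on ℝ, and in particular on [3, 4]. A strictly monotone function with same-sign endpoint values stays positive on the whole interval, so f has no zero in (3, 4).

No.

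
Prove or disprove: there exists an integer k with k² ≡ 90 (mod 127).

127 is prime, so by Euler's criterion 90 is a square mod 127 iff 90^((127−1)/2) = 90^63 ≡ 1 (mod 127).
Squaring successively (mod 127): 90^2 = 8100 ≡ 99; 90^4 ≡ 99² = 9801 ≡ 22; 90^8 ≡ 22² = 484 ≡ 103; 90^16 ≡ 103² = 10609 ≡ 68; 90^32 ≡ 68² = 4624 ≡ 52.
Since 63 = 32 + 16 + 8 + 4 + 2 + 1, 90^63 ≡ 52 · 68 · 103 · 22 · 99 · 90; multiplying out mod 127: 52·68 = 3536 ≡ 107, then 107·103 = 11021 ≡ 99, then 99·22 = 2178 ≡ 19, then 19·99 = 1881 ≡ 103, then 103·90 = 9270 ≡ 126. Thus 90^63 ≡ 126 ≡ −1 (mod 127).
By Euler's criterion 90 is a quadratic non-residue mod 127: no k satisfies k² ≡ 90 (mod 127).

No, no such integer exists.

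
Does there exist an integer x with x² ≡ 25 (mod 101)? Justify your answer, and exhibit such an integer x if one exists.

Take x = 5. Then 5² = 25, and since 0 ≤ 25 < 101 this is already reduced: 5² ≡ 25 (mod 101).

x = 5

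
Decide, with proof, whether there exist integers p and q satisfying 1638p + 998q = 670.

p = 118, q = -193

gcd(1638, 998) = 2, and 2 divides 670, so integer solutions exist.
Dividing through by 2 reduces the equation to 819p + 499q = 335.
Dividing repeatedly: 819 = 1·499 + 320, 499 = 1·320 + 179, 320 = 1·179 + 141, 179 = 1·141 + 38, 141 = 3·38 + 27, 38 = 1·27 + 11, 27 = 2·11 + 5, 11 = 2·5 + 1, 5 = 5·1 + 0.
Unwinding: 1 = 11 − 2·5 = 11 − 2·(27 − 2·11) = −2·27 + 5·11 = −2·27 + 5·(38 − 1·27) = 5·38 − 7·27 = 5·38 − 7·(141 − 3·38) = −7·141 + 26·38 = −7·141 + 26·(179 − 1·141) = 26·179 − 33·141 = 26·179 − 33·(320 − 1·179) = −33·320 + 59·179 = −33·320 + 59·(499 − 1·320) = 59·499 − 92·320 = 59·499 − 92·(819 − 1·499) = −92·819 + 151·499, i.e. 819·(-92) + 499·151 = 1.
Scaling by 335 gives the particular solution (p, q) = (-30820, 50585).
Adding 62·499 to p and subtracting 62·819 from q gives the tidier solution (118, -193).
Check: 1638·118 + 998·(-193) = 193284 − 192614 = 670. ✓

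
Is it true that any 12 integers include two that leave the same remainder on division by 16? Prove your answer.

No; for instance {75, 76, 77, 78, 79, 80, 81, 82, 83, 84, 85, 86} is a counterexample.

Consider the 12 integers 75, 76, …, 86. They lie in distinct residue classes modulo 16, since 12 ≤ 16.
So no two of them leave the same remainder on division by 16; the claim fails for this set.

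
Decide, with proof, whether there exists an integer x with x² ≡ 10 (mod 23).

There is no such integer.

Apply Euler's criterion with the prime 23: 10 is a quadratic residue iff 10^11 ≡ 1 (mod 23), and a non-residue iff it is ≡ −1.
Squaring successively (mod 23): 10^2 = 100 ≡ 8; 10^4 ≡ 8² = 64 ≡ 18; 10^8 ≡ 18² = 324 ≡ 2.
Since 11 = 8 + 2 + 1, 10^11 ≡ 2 · 8 · 10; multiplying out mod 23: 2·8 = 16 ≡ 16, then 16·10 = 160 ≡ 22. Thus 10^11 ≡ 22 ≡ −1 (mod 23).
The value −1 means 10 is a non-residue modulo 23, so x² ≡ 10 (mod 23) is impossible.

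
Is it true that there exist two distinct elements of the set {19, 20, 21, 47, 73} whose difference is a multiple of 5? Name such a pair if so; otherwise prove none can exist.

Two integers differ by a multiple of 5 exactly when they have the same residue mod 5. The residues are 19↦4, 20↦0, 21↦1, 47↦2, 73↦3.
All 5 residues are distinct, so no two elements differ by a multiple of 5.

No, no such pair exists.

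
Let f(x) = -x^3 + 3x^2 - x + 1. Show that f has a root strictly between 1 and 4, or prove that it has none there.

f(1) = 2 and f(4) = -19, which have opposite signs.
Since f is a polynomial it is continuous on [1, 4].
By the Intermediate Value Theorem, f takes the value 0 somewhere in the open interval.

Such a root exists.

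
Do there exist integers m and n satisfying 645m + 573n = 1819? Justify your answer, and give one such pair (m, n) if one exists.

There are no such integers.

Both 645 and 573 are divisible by gcd(645, 573) = 3, hence so is any combination 645m + 573n.
But 1819 = 3·606 + 1, so 3 ∤ 1819.
So the equation is unsolvable over ℤ.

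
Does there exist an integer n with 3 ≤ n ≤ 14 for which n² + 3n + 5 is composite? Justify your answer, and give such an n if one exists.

At n = 12: 12² + 3·12 + 5 = 185 = 5·37, which is composite.

n = 12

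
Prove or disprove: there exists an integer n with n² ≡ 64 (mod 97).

Take n = 8. Then 8² = 64, and since 0 ≤ 64 < 97 this is already reduced: 8² ≡ 64 (mod 97).

n = 8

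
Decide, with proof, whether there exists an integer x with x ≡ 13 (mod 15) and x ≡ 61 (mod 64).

x = 253

gcd(15, 64) = 1, so the Chinese Remainder Theorem guarantees exactly one residue class mod 960 satisfying both.
Any solution of the first congruence is x = 13 + 15t; substituting into the second, 15t ≡ 61 − 13 ≡ 48 (mod 64).
To invert 15 modulo 64: 64 = 4·15 + 4, 15 = 3·4 + 3, 4 = 1·3 + 1, 3 = 3·1 + 0, and unwinding, 1 = 4 − 1·3 = 4 − (15 − 3·4) = −15 + 4·4 = −15 + 4·(64 − 4·15) = 4·64 − 17·15. Thus 15⁻¹ ≡ -17 ≡ 47 (mod 64).
Multiplying by 47: t ≡ 47·48 = 2256 ≡ 16 (mod 64).
With t = 16: x = 13 + 15·16 = 253.
Indeed 253 ≡ 13 (mod 15) and 253 ≡ 61 (mod 64).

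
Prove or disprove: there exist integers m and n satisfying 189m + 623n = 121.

Any value of 189m + 623n is a multiple of gcd(189, 623) = 7.
But 121 is not a multiple of 7 (it leaves remainder 2).
Hence no integers m, n satisfy the equation.

No, no such integers exist.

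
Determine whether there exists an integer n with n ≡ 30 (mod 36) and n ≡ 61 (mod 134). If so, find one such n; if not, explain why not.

Both moduli are multiples of 2 = gcd(36, 134), so any solution would satisfy n ≡ 30 and n ≡ 61 modulo 2 simultaneously.
However 30 ≡ 0 and 61 ≡ 1 (mod 2), and 0 ≠ 1.
So no integer satisfies both congruences.

There is no such integer.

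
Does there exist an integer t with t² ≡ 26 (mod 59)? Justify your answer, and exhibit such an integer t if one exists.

t = 47

t = 47 works: 47² = 2209, and 2209 − 26 = 2183 = 37·59.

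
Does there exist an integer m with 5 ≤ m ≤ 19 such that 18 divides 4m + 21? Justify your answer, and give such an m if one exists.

For m = 5, 6, …, 19 the values of 4m + 21 modulo 18 are 5, 9, 13, 17, 3, 7, 11, 15, 1, 5, 9, 13, 17, 3, 7 respectively.
None is 0, so 18 never divides 4m + 21 on this range.

No, no such integer m in that range exists.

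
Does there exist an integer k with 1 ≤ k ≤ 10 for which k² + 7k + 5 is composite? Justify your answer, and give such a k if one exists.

At k = 3: 3² + 7·3 + 5 = 35 = 5·7, which is composite.

k = 3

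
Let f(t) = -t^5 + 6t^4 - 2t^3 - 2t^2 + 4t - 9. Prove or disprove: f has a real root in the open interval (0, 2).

Yes, f has a root in the interval.

f(0) = -9 and f(2) = 39, which have opposite signs.
f is continuous everywhere (it is a polynomial), in particular on [0, 2].
By the Intermediate Value Theorem f must vanish at some point of (0, 2).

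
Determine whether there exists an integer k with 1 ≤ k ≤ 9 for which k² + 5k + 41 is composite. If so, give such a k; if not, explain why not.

k = 2

At k = 2: 2² + 5·2 + 41 = 55 = 5·11, which is composite.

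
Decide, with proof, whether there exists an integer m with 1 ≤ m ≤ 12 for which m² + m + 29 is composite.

At m = 2: 2² + 2 + 29 = 35 = 5·7, which is composite.

m = 2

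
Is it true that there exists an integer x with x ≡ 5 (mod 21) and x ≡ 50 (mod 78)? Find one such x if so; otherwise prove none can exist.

Here gcd(21, 78) = 3, and both 5 and 50 leave remainder 2 mod 3, so the system is consistent.
Write x = 5 + 21t. Then 21t ≡ 50 − 5 ≡ 45 (mod 78); dividing through by 3 gives 7t ≡ 15 (mod 26).
Since 7·15 = 105 = 4·26 + 1, the inverse of 7 mod 26 is 15.
Multiplying by 15: t ≡ 15·15 = 225 ≡ 17 (mod 26).
Then x = 5 + 21·17 = 362.
Verify: 362 = 17·21 + 5 and 362 = 4·78 + 50. ✓

x = 362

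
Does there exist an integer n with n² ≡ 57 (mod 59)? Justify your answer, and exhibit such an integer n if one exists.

Take n = 23. Then 23² = 529 = 8·59 + 57, so 23² ≡ 57 (mod 59).

n = 23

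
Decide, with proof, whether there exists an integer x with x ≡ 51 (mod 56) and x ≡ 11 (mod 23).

x = 1115

Since 56 and 23 share no common factor, CRT says the pair of congruences has a solution (unique mod 1288).
Write x = 51 + 56t and require 51 + 56t ≡ 11 (mod 23), i.e. 56t ≡ 6 (mod 23).
56 ≡ 10 (mod 23), so this reads 10t ≡ 6 (mod 23). To invert 10 modulo 23: 23 = 2·10 + 3, 10 = 3·3 + 1, 3 = 3·1 + 0, and unwinding, 1 = 10 − 3·3 = 10 − 3·(23 − 2·10) = −3·23 + 7·10. Thus 10⁻¹ ≡ 7 (mod 23).
Multiplying by 7: t ≡ 7·6 = 42 ≡ 19 (mod 23).
With t = 19: x = 51 + 56·19 = 1115.
Verify: 1115 = 19·56 + 51 and 1115 = 48·23 + 11. ✓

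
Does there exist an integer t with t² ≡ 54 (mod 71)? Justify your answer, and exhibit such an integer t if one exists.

t = 14 works: 14² = 196, and 196 − 54 = 142 = 2·71.

t = 14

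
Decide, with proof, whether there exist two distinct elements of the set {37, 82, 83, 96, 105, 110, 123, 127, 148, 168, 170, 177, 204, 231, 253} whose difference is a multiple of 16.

No, no such pair exists.

Two integers differ by a multiple of 16 exactly when they have the same residue mod 16. The residues are 37↦5, 82↦2, 83↦3, 96↦0, 105↦9, 110↦14, 123↦11, 127↦15, 148↦4, 168↦8, 170↦10, 177↦1, 204↦12, 231↦7, 253↦13.
All 15 residues are distinct, so no two elements differ by a multiple of 16.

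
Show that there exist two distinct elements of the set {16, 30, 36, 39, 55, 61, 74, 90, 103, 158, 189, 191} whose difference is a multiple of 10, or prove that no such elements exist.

16 mod 10 = 6 and 36 mod 10 = 6, so 36 − 16 = 20 = 2·10.

16 and 36 are such a pair.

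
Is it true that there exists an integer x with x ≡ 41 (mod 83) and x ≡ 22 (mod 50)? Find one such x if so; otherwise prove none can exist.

gcd(83, 50) = 1, so the Chinese Remainder Theorem guarantees exactly one residue class mod 4150 satisfying both.
Any solution of the first congruence is x = 41 + 83t; substituting into the second, 83t ≡ 22 − 41 ≡ 31 (mod 50).
83 ≡ 33 (mod 50), so this reads 33t ≡ 31 (mod 50). Since 33·47 = 1551 = 31·50 + 1, the inverse of 33 mod 50 is 47.
Multiplying by 47: t ≡ 47·31 = 1457 ≡ 7 (mod 50).
With t = 7: x = 41 + 83·7 = 622.
Check: 622 mod 83 = 41, 622 mod 50 = 22. ✓

x = 622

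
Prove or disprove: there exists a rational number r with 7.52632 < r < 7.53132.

r = 128/17

Multiplying by 17: 17·7.52632 = 127.94744 and 17·7.53132 = 128.03244, so the integer 128 lies strictly between them.
Hence 128/17 is a rational number with 7.52632 < 128/17 < 7.53132.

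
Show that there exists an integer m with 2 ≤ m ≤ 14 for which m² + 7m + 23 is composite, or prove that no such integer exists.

At m = 7: 7² + 7·7 + 23 = 121 = 11·11, which is composite.

m = 7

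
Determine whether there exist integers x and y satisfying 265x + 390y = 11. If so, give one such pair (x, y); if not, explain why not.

There are no such integers.

Any value of 265x + 390y is a multiple of gcd(265, 390) = 5.
But 11 is not a multiple of 5 (it leaves remainder 1).
So the equation is unsolvable over ℤ.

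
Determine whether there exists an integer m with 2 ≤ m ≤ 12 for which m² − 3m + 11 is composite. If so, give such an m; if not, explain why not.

m = 11

At m = 11: 11² − 3·11 + 11 = 99 = 3·33, which is composite.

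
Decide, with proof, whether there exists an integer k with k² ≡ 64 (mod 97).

Take k = 8. Then 8² = 64, and since 0 ≤ 64 < 97 this is already reduced: 8² ≡ 64 (mod 97).

k = 8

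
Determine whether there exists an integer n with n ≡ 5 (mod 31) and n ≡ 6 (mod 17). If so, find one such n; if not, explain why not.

n = 346

gcd(31, 17) = 1, so the Chinese Remainder Theorem guarantees exactly one residue class mod 527 satisfying both.
Any solution of the first congruence is n = 5 + 31t; substituting into the second, 31t ≡ 6 − 5 ≡ 1 (mod 17).
31 ≡ 14 (mod 17), so this reads 14t ≡ 1 (mod 17). Note 14·11 = 154 ≡ 1 (mod 17) (as 154 − 1 = 9·17), so 14⁻¹ ≡ 11.
Multiplying by 11: t ≡ 11·1 = 11 (mod 17).
Taking t = 11 gives n = 5 + 31·11 = 346.
Check: 346 mod 31 = 5, 346 mod 17 = 6. ✓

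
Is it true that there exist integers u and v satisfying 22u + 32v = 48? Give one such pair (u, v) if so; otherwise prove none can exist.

u = 8, v = -4

Every value of 22u + 32v is a multiple of gcd(22, 32) = 2; since 2 ∣ 48, solutions exist.
Dividing through by 2 reduces the equation to 11u + 16v = 24.
Run the Euclidean algorithm on 16 and 11: 16 = 1·11 + 5, 11 = 2·5 + 1, 5 = 5·1 + 0.
Back-substituting, 1 = 11 − 2·5 = 11 − 2·(16 − 1·11) = −2·16 + 3·11; that is, 11·3 + 16·(-2) = 1.
Times 24: 11·72 + 16·(-48) = 24, so (72, -48) solves it.
Shifting by a multiple of (16, −11) keeps it a solution: u = 72 − 4·16 = 8, v = -48 + 4·11 = -4.
Check: 22·8 + 32·(-4) = 176 − 128 = 48. ✓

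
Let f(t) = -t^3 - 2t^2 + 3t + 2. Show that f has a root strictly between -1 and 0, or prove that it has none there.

Such a root exists.

f(-1) = -2 and f(0) = 2, which have opposite signs.
As a polynomial, f is continuous on every closed interval.
By the Intermediate Value Theorem f must vanish at some point of (-1, 0).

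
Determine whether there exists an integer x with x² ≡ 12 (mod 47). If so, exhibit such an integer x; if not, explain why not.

x = 24

Take x = 24. Then 24² = 576 = 12·47 + 12, so 24² ≡ 12 (mod 47).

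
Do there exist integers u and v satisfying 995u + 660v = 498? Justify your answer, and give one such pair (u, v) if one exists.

Any value of 995u + 660v is a multiple of gcd(995, 660) = 5.
However 498 leaves remainder 3 on division by 5.
Therefore 995u + 660v = 498 has no solution in integers.

No, no such integers exist.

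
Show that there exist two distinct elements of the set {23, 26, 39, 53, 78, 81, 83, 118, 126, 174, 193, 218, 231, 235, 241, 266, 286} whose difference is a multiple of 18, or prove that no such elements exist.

Two integers differ by a multiple of 18 exactly when they have the same residue mod 18. The residues are 23↦5, 26↦8, 39↦3, 53↦17, 78↦6, 81↦9, 83↦11, 118↦10, 126↦0, 174↦12, 193↦13, 218↦2, 231↦15, 235↦1, 241↦7, 266↦14, 286↦16.
All 17 residues are distinct, so no two elements differ by a multiple of 18.

No such pair exists.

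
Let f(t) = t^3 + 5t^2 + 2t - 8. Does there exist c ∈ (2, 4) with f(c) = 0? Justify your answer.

No.

The endpoint values f(2) = 24 and f(4) = 144 are both positive. Claim: f(t) > 0 for every t in (2, 4).
Substitute t = 2 + u, where 0 < u < 2 on the interval. Expanding, f(2 + u) = u^3 + 11u^2 + 34u + 24.
The nonzero coefficients here are all positive, so for u > 0 every term is positive (or zero), and the constant term 24 is strictly positive.
Therefore f(t) > 0 throughout (2, 4), and f has no zero there.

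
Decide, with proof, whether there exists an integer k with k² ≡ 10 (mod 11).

There is no such integer.

Computing k² mod 11 for k = 0, 1, …, 5 (enough, by the symmetry k ↦ 11 − k) gives 0, 1, 4, 9, 5, 3.
So the quadratic residues mod 11 are {0, 1, 3, 4, 5, 9}, and 10 is not among them.
Hence no integer k has k² ≡ 10 (mod 11).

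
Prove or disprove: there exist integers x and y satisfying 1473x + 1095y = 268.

gcd(1473, 1095) = 3, so every integer of the form 1473x + 1095y is a multiple of 3.
But 268 = 3·89 + 1, so 3 ∤ 268.
Therefore 1473x + 1095y = 268 has no solution in integers.

No, no such integers exist.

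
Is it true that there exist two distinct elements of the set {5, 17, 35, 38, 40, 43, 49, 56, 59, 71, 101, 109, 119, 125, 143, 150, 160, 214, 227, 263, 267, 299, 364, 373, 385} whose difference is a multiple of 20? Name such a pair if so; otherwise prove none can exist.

The pair (5, 125) works.

Reduce each element mod 20: 5↦5, 17↦17, 35↦15, 38↦18, 40↦0, 43↦3, 49↦9, 56↦16, 59↦19, 71↦11, 101↦1, 109↦9, 119↦19, 125↦5, 143↦3, 150↦10, 160↦0, 214↦14, 227↦7, 263↦3, 267↦7, 299↦19, 364↦4, 373↦13, 385↦5. The residue 5 repeats (at 5 and 125), and 125 − 5 = 120 = 6·20.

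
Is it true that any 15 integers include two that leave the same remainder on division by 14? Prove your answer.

Partition the integers by their residue mod 14; there are 14 classes.
Placing 15 integers into 14 classes, some class receives at least two — say a and b.
That is, a and b leave the same remainder on division by 14, as claimed.

Yes, this is always true.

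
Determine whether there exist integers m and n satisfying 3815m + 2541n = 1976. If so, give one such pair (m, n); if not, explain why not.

gcd(3815, 2541) = 7, so every integer of the form 3815m + 2541n is a multiple of 7.
But 1976 = 7·282 + 2, so 7 ∤ 1976.
Hence no integers m, n satisfy the equation.

No, no such integers exist.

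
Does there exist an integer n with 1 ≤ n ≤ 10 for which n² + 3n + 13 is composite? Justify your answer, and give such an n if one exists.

n = 10

At n = 10: 10² + 3·10 + 13 = 143 = 11·13, which is composite.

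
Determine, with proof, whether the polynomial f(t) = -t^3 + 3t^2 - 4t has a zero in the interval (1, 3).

f(1) = -2 and f(3) = -12, both negative.
The derivative f'(t) = -3t^2 + 6t - 4 is a quadratic with discriminant 6² − 4·(-3)·(-4) = -12 < 0; it never vanishes, so it is always negative (sign of the leading coefficient).
So f is strictly decreasing; between 1 and 3 its values lie between f(1) = -2 and f(3) = -12, all negative. Therefore f has no root in (1, 3).

No such root exists.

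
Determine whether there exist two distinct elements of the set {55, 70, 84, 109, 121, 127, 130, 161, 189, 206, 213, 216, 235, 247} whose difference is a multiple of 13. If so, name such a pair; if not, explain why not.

The pair (70, 109) works.

70 mod 13 = 5 and 109 mod 13 = 5, so 109 − 70 = 39 = 3·13.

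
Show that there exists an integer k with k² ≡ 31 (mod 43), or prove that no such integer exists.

Take k = 17. Then 17² = 289 = 6·43 + 31, so 17² ≡ 31 (mod 43).

k = 17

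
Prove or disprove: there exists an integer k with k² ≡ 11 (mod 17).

Squares mod 17 repeat after k = 8 (as (−k)² = k²); for k = 0..8 they are 0, 1, 4, 9, 16, 8, 2, 15, 13.
The set of squares mod 17 is therefore {0, 1, 2, 4, 8, 9, 13, 15, 16}, which does not contain 11.
Hence no integer k has k² ≡ 11 (mod 17).

No, no such integer exists.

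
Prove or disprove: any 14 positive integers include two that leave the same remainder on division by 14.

No, the set {35, 36, 37, 38, 39, 40, 41, 42, 43, 44, 45, 46, 47, 48} is a counterexample.

Take the 14 consecutive integers 35, 36, …, 48: their residues mod 14 are all distinct because 14 ≤ 14.
Hence this collection has no pair with equal remainders mod 14, disproving the claim.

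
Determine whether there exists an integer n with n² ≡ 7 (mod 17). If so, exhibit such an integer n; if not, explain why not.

Since (17 − n)² ≡ n² (mod 17), it suffices to square n = 0, 1, …, 8: the residues are 0, 1, 4, 9, 16, 8, 2, 15, 13.
The set of squares mod 17 is therefore {0, 1, 2, 4, 8, 9, 13, 15, 16}, which does not contain 7.
Hence no integer n has n² ≡ 7 (mod 17).

No, no such integer exists.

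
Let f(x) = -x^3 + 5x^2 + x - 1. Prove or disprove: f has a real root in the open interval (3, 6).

f(3) = 20 and f(6) = -31, which have opposite signs.
As a polynomial, f is continuous on every closed interval.
By the Intermediate Value Theorem f must vanish at some point of (3, 6).

Such a root exists.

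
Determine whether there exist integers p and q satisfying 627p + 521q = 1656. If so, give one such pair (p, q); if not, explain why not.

p = 399, q = -477

Since gcd(627, 521) = 1, every integer is an integer combination of 627 and 521.
Euclidean algorithm: 627 = 1·521 + 106, 521 = 4·106 + 97, 106 = 1·97 + 9, 97 = 10·9 + 7, 9 = 1·7 + 2, 7 = 3·2 + 1, 2 = 2·1 + 0.
Unwinding: 1 = 7 − 3·2 = 7 − 3·(9 − 1·7) = −3·9 + 4·7 = −3·9 + 4·(97 − 10·9) = 4·97 − 43·9 = 4·97 − 43·(106 − 1·97) = −43·106 + 47·97 = −43·106 + 47·(521 − 4·106) = 47·521 − 231·106 = 47·521 − 231·(627 − 1·521) = −231·627 + 278·521, i.e. 627·(-231) + 521·278 = 1.
Multiplying through by 1656: p = (-231)·1656 = -382536, q = 278·1656 = 460368 is a solution.
The general solution is p = -382536 + 521k, q = 460368 − 627k; taking k = 735 gives the smaller pair p = 399, q = -477.
Check: 627·399 + 521·(-477) = 250173 − 248517 = 1656. ✓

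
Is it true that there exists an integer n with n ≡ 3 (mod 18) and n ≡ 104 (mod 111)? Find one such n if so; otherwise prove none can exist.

No, no such integer exists.

gcd(18, 111) = 3. If n ≡ 3 (mod 18) and n ≡ 104 (mod 111), then n ≡ 3 (mod 3) and n ≡ 104 (mod 3).
But 3 mod 3 = 0 while 104 mod 3 = 2, a contradiction.
Hence the system has no solution.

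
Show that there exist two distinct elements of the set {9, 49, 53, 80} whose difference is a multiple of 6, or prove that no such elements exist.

No such pair exists.

Reduce each element modulo 6: 9↦3, 49↦1, 53↦5, 80↦2.
These 4 residues are pairwise different, hence no difference of two elements is divisible by 6.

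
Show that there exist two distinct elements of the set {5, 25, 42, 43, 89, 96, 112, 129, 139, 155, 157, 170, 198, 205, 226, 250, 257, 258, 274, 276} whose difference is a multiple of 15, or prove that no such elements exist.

Reduce each element mod 15: 5↦5, 25↦10, 42↦12, 43↦13, 89↦14, 96↦6, 112↦7, 129↦9, 139↦4, 155↦5, 157↦7, 170↦5, 198↦3, 205↦10, 226↦1, 250↦10, 257↦2, 258↦3, 274↦4, 276↦6. The residue 5 repeats (at 5 and 155), and 155 − 5 = 150 = 10·15.

The pair (5, 155) works.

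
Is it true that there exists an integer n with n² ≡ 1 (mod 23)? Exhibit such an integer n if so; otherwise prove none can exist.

Take n = 1. Then 1² = 1, and since 0 ≤ 1 < 23 this is already reduced: 1² ≡ 1 (mod 23).

n = 1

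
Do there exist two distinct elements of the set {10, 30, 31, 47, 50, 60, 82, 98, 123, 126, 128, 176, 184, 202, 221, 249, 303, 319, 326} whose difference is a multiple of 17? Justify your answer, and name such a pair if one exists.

30 and 47 are such a pair.

30 mod 17 = 13 and 47 mod 17 = 13, so 47 − 30 = 17 = 1·17.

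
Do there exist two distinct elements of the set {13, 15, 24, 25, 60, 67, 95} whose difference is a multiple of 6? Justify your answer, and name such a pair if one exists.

Reduce each element mod 6: 13↦1, 15↦3, 24↦0, 25↦1, 60↦0, 67↦1, 95↦5. The residue 1 repeats (at 13 and 25), and 25 − 13 = 12 = 2·6.

13 and 25 are such a pair.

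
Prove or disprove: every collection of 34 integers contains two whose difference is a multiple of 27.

Partition the integers by their residue mod 27; there are 27 classes.
Placing 34 integers into 27 classes, some class receives at least two — say a and b.
Their difference a − b is then a multiple of 27.

Yes, this is always true.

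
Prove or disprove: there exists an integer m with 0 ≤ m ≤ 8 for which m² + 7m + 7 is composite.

At m = 1: 1² + 7·1 + 7 = 15 = 3·5, which is composite.

m = 1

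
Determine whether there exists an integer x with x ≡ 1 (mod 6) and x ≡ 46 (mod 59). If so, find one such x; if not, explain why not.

x = 223

Since 6 and 59 share no common factor, CRT says the pair of congruences has a solution (unique mod 354).
Any solution of the first congruence is x = 1 + 6t; substituting into the second, 6t ≡ 46 − 1 ≡ 45 (mod 59).
To invert 6 modulo 59: 59 = 9·6 + 5, 6 = 1·5 + 1, 5 = 5·1 + 0, and unwinding, 1 = 6 − 1·5 = 6 − (59 − 9·6) = −59 + 10·6. Thus 6⁻¹ ≡ 10 (mod 59).
Multiplying by 10: t ≡ 10·45 = 450 ≡ 37 (mod 59).
Taking t = 37 gives x = 1 + 6·37 = 223.
Check: 223 mod 6 = 1, 223 mod 59 = 46. ✓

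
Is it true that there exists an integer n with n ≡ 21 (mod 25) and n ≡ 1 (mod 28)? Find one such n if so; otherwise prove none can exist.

n = 421

Since 25 and 28 share no common factor, CRT says the pair of congruences has a solution (unique mod 700).
Any solution of the first congruence is n = 21 + 25t; substituting into the second, 25t ≡ 1 − 21 ≡ 8 (mod 28).
Note 25·9 = 225 ≡ 1 (mod 28) (as 225 − 1 = 8·28), so 25⁻¹ ≡ 9.
Multiplying by 9: t ≡ 9·8 = 72 ≡ 16 (mod 28).
With t = 16: n = 21 + 25·16 = 421.
Indeed 421 ≡ 21 (mod 25) and 421 ≡ 1 (mod 28).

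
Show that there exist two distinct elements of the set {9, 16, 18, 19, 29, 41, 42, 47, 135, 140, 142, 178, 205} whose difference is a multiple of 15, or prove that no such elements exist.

No such pair exists.

Residues mod 15: 9↦9, 16↦1, 18↦3, 19↦4, 29↦14, 41↦11, 42↦12, 47↦2, 135↦0, 140↦5, 142↦7, 178↦13, 205↦10.
All 13 residues are distinct, so no two elements differ by a multiple of 15.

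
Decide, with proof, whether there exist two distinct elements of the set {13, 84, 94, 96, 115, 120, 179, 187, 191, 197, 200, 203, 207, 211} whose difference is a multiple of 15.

There is no such pair.

Residues mod 15: 13↦13, 84↦9, 94↦4, 96↦6, 115↦10, 120↦0, 179↦14, 187↦7, 191↦11, 197↦2, 200↦5, 203↦8, 207↦12, 211↦1.
All 14 residues are distinct, so no two elements differ by a multiple of 15.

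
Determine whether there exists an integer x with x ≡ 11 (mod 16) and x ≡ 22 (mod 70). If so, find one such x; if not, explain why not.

Reduce both congruences modulo 2, which divides 16 and 70: they say x ≡ 11 (mod 2) and x ≡ 22 (mod 2).
These are incompatible: 11 − 22 = -11 is not divisible by 2.
Hence the system has no solution.

There is no such integer.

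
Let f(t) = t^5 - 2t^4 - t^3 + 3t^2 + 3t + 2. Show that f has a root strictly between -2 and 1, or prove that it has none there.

Such a root exists.

f(-2) = -48 and f(1) = 6, which have opposite signs.
Since f is a polynomial it is continuous on [-2, 1].
By the Intermediate Value Theorem f must vanish at some point of (-2, 1).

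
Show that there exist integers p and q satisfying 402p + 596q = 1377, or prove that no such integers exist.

gcd(402, 596) = 2, so every integer of the form 402p + 596q is a multiple of 2.
But 1377 is not a multiple of 2 (it leaves remainder 1).
So the equation is unsolvable over ℤ.

There are no such integers.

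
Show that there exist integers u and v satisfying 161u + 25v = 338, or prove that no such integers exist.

u = 8, v = -38

161 and 25 are coprime, so 161u + 25v ranges over all of ℤ.
Run the Euclidean algorithm on 161 and 25: 161 = 6·25 + 11, 25 = 2·11 + 3, 11 = 3·3 + 2, 3 = 1·2 + 1, 2 = 2·1 + 0.
Back-substituting, 1 = 3 − 1·2 = 3 − (11 − 3·3) = −11 + 4·3 = −11 + 4·(25 − 2·11) = 4·25 − 9·11 = 4·25 − 9·(161 − 6·25) = −9·161 + 58·25; that is, 161·(-9) + 25·58 = 1.
Scaling by 338 gives the particular solution (u, v) = (-3042, 19604).
Shifting by a multiple of (25, −161) keeps it a solution: u = -3042 + 122·25 = 8, v = 19604 − 122·161 = -38.
Check: 161·8 + 25·(-38) = 1288 − 950 = 338. ✓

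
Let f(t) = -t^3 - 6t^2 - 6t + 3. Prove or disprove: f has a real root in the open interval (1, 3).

f(1) = -10 and f(3) = -96, both negative, so a sign-change argument is unavailable; we show f keeps this sign on the whole interval.
Substitute t = 1 + u, where 0 < u < 2 on the interval. Expanding, f(1 + u) = -u^3 - 9u^2 - 21u - 10.
All 4 nonzero coefficients of this polynomial in u are negative; hence for u > 0 the value is a sum of negative terms (the constant -10 among them).
So f is strictly negative on (1, 3); no root exists in the interval.

No such root exists.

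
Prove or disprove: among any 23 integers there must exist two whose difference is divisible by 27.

Consider the 23 integers 18, 19, …, 40. They lie in distinct residue classes modulo 27, since 23 ≤ 27.
The differences between them range over 1, …, 22, none of which is divisible by 27.

No, the set {18, 19, 20, 21, 22, 23, 24, 25, 26, 27, 28, 29, 30, 31, 32, 33, 34, 35, 36, 37, 38, 39, 40} is a counterexample.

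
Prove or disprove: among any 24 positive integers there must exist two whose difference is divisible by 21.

Yes.

Partition the integers by their residue mod 21; there are 21 classes.
Since 24 > 21, two of the 24 integers must share a residue class by the pigeonhole principle; call them a and b.
Then a ≡ b (mod 21), i.e. 21 ∣ (a − b).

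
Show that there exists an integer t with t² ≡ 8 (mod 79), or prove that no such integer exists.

t = 61 works: 61² = 3721, and 3721 − 8 = 3713 = 47·79.

t = 61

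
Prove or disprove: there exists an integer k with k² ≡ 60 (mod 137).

k = 103 works: 103² = 10609, and 10609 − 60 = 10549 = 77·137.

k = 103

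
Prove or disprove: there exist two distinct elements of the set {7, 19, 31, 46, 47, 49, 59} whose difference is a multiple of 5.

Yes: 7 and 47.

Reduce each element mod 5: 7↦2, 19↦4, 31↦1, 46↦1, 47↦2, 49↦4, 59↦4. The residue 2 repeats (at 7 and 47), and 47 − 7 = 40 = 8·5.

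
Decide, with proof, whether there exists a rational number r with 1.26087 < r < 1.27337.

r = 14/11

Multiplying by 11: 11·1.26087 = 13.86957 and 11·1.27337 = 14.00707, so the integer 14 lies strictly between them.
Dividing back, 1.26087 < 14/11 < 1.27337, and 14/11 is rational.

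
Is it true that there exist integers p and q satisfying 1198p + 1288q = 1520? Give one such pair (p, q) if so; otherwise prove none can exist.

Every value of 1198p + 1288q is a multiple of gcd(1198, 1288) = 2; since 2 ∣ 1520, solutions exist.
Dividing through by 2 reduces the equation to 599p + 644q = 760.
Dividing repeatedly: 644 = 1·599 + 45, 599 = 13·45 + 14, 45 = 3·14 + 3, 14 = 4·3 + 2, 3 = 1·2 + 1, 2 = 2·1 + 0.
Unwinding: 1 = 3 − 1·2 = 3 − (14 − 4·3) = −14 + 5·3 = −14 + 5·(45 − 3·14) = 5·45 − 16·14 = 5·45 − 16·(599 − 13·45) = −16·599 + 213·45 = −16·599 + 213·(644 − 1·599) = 213·644 − 229·599, i.e. 599·(-229) + 644·213 = 1.
Multiplying through by 760: p = (-229)·760 = -174040, q = 213·760 = 161880 is a solution.
The general solution is p = -174040 + 644k, q = 161880 − 599k; taking k = 271 gives the smaller pair p = 484, q = -449.
Check: 1198·484 + 1288·(-449) = 579832 − 578312 = 1520. ✓

p = 484, q = -449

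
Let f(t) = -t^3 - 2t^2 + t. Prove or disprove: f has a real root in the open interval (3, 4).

f has no root in that interval.

The endpoint values f(3) = -42 and f(4) = -92 are both negative. Claim: f(t) < 0 for every t in (3, 4).
Substitute t = 3 + u, where 0 < u < 1 on the interval. Expanding, f(3 + u) = -u^3 - 11u^2 - 38u - 42.
The nonzero coefficients here are all negative, so for u > 0 every term is negative (or zero), and the constant term -42 is strictly negative.
So f is strictly negative on (3, 4); no root exists in the interval.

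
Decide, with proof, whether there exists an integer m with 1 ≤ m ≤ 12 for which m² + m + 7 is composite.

m = 1

At m = 1: 1² + 1 + 7 = 9 = 3·3, which is composite.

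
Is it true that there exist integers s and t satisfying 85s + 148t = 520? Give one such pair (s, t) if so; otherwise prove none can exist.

s = 128, t = -70

Since gcd(85, 148) = 1, every integer is an integer combination of 85 and 148.
Dividing repeatedly: 148 = 1·85 + 63, 85 = 1·63 + 22, 63 = 2·22 + 19, 22 = 1·19 + 3, 19 = 6·3 + 1, 3 = 3·1 + 0.
Working back up the chain: 1 = 19 − 6·3 = 19 − 6·(22 − 1·19) = −6·22 + 7·19 = −6·22 + 7·(63 − 2·22) = 7·63 − 20·22 = 7·63 − 20·(85 − 1·63) = −20·85 + 27·63 = −20·85 + 27·(148 − 1·85) = 27·148 − 47·85. So 85·(-47) + 148·27 = 1.
Multiplying through by 520: s = (-47)·520 = -24440, t = 27·520 = 14040 is a solution.
Shifting by a multiple of (148, −85) keeps it a solution: s = -24440 + 166·148 = 128, t = 14040 − 166·85 = -70.
Indeed 85·128 + 148·(-70) = 10880 − 10360 = 520.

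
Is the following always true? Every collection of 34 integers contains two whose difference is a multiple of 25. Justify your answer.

Yes, this is always true.

Each integer lies in one of the 25 residue classes modulo 25.
Since 34 > 25, two of the 34 integers must share a residue class by the pigeonhole principle; call them a and b.
Then a ≡ b (mod 25), i.e. 25 ∣ (a − b).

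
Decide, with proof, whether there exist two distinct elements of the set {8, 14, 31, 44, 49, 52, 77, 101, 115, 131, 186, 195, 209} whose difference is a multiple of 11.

8 and 52 are such a pair.

8 mod 11 = 8 and 52 mod 11 = 8, so 52 − 8 = 44 = 4·11.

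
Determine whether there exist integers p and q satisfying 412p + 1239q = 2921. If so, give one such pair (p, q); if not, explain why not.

Since gcd(412, 1239) = 1, every integer is an integer combination of 412 and 1239.
Euclidean algorithm: 1239 = 3·412 + 3, 412 = 137·3 + 1, 3 = 3·1 + 0.
Unwinding: 1 = 412 − 137·3 = 412 − 137·(1239 − 3·412) = −137·1239 + 412·412, i.e. 412·412 + 1239·(-137) = 1.
Multiplying through by 2921: p = 412·2921 = 1203452, q = (-137)·2921 = -400177 is a solution.
The general solution is p = 1203452 + 1239k, q = -400177 − 412k; taking k = -971 gives the smaller pair p = 383, q = -125.
Indeed 412·383 + 1239·(-125) = 157796 − 154875 = 2921.

p = 383, q = -125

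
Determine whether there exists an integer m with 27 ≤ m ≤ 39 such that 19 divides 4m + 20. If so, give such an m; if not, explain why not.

m = 33

At m = 33 we get 4·33 + 20 = 152, and 152 = 19·8.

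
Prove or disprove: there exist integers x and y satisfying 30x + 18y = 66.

x = 1, y = 2

Since gcd(30, 18) = 6 and 66 = 6·11, Bézout's identity guarantees a solution.
Dividing through by 6 reduces the equation to 5x + 3y = 11.
Euclidean algorithm: 5 = 1·3 + 2, 3 = 1·2 + 1, 2 = 2·1 + 0.
Working back up the chain: 1 = 3 − 1·2 = 3 − (5 − 1·3) = −5 + 2·3. So 5·(-1) + 3·2 = 1.
Multiplying through by 11: x = (-1)·11 = -11, y = 2·11 = 22 is a solution.
Shifting by a multiple of (3, −5) keeps it a solution: x = -11 + 4·3 = 1, y = 22 − 4·5 = 2.
Check: 30·1 + 18·2 = 30 + 36 = 66. ✓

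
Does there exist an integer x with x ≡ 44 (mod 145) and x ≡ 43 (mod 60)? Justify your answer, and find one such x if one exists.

No, no such integer exists.

gcd(145, 60) = 5. If x ≡ 44 (mod 145) and x ≡ 43 (mod 60), then x ≡ 44 (mod 5) and x ≡ 43 (mod 5).
But 44 mod 5 = 4 while 43 mod 5 = 3, a contradiction.
So no integer satisfies both congruences.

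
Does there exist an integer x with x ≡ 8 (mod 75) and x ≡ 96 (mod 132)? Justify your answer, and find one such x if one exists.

Both moduli are multiples of 3 = gcd(75, 132), so any solution would satisfy x ≡ 8 and x ≡ 96 modulo 3 simultaneously.
However 8 ≡ 2 and 96 ≡ 0 (mod 3), and 2 ≠ 0.
Hence the system has no solution.

There is no such integer.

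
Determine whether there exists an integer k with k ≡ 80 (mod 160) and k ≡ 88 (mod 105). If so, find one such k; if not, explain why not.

No, no such integer exists.

gcd(160, 105) = 5. If k ≡ 80 (mod 160) and k ≡ 88 (mod 105), then k ≡ 80 (mod 5) and k ≡ 88 (mod 5).
However 80 ≡ 0 and 88 ≡ 3 (mod 5), and 0 ≠ 3.
Therefore no such k exists.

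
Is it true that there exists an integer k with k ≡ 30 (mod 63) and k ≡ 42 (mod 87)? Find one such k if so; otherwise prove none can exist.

gcd(63, 87) = 3. A simultaneous solution exists iff 30 ≡ 42 (mod 3); here 30 mod 3 = 0 = 42 mod 3, so it does.
Write k = 30 + 63t. Then 63t ≡ 42 − 30 ≡ 12 (mod 87); dividing through by 3 gives 21t ≡ 4 (mod 29).
Invert 21 mod 29 by the Euclidean algorithm: 29 = 1·21 + 8, 21 = 2·8 + 5, 8 = 1·5 + 3, 5 = 1·3 + 2, 3 = 1·2 + 1, 2 = 2·1 + 0; back-substituting, 1 = 3 − 1·2 = 3 − (5 − 1·3) = −5 + 2·3 = −5 + 2·(8 − 1·5) = 2·8 − 3·5 = 2·8 − 3·(21 − 2·8) = −3·21 + 8·8 = −3·21 + 8·(29 − 1·21) = 8·29 − 11·21. Hence 21·(-11) ≡ 1, so 21⁻¹ ≡ -11 ≡ 18 (mod 29).
Therefore t ≡ 18·4 = 72 ≡ 14 (mod 29).
Then k = 30 + 63·14 = 912.
Indeed 912 ≡ 30 (mod 63) and 912 ≡ 42 (mod 87).

k = 912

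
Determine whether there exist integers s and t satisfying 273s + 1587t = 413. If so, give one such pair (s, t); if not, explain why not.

No, no such integers exist.

Any value of 273s + 1587t is a multiple of gcd(273, 1587) = 3.
But 413 = 3·137 + 2, so 3 ∤ 413.
Hence no integers s, t satisfy the equation.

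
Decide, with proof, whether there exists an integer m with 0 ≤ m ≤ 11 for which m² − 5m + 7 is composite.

At m = 10: 10² − 5·10 + 7 = 57 = 3·19, which is composite.

m = 10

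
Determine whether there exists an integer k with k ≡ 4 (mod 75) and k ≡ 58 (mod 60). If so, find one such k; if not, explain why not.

No, no such integer exists.

Reduce both congruences modulo 15, which divides 75 and 60: they say k ≡ 4 (mod 15) and k ≡ 58 (mod 15).
However 4 ≡ 4 and 58 ≡ 13 (mod 15), and 4 ≠ 13.
Therefore no such k exists.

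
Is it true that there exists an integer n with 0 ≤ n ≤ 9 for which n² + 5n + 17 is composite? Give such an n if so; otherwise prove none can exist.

At n = 8: 8² + 5·8 + 17 = 121 = 11·11, which is composite.

n = 8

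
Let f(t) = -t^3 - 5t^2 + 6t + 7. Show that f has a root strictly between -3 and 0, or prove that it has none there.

f(-3) = -29 and f(0) = 7, which have opposite signs.
As a polynomial, f is continuous on every closed interval.
By the Intermediate Value Theorem, f takes the value 0 somewhere in the open interval.

Yes, f has a root in the interval.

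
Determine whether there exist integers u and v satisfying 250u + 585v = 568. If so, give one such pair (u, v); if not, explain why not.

Any value of 250u + 585v is a multiple of gcd(250, 585) = 5.
But 568 = 5·113 + 3, so 5 ∤ 568.
Therefore 250u + 585v = 568 has no solution in integers.

No, no such integers exist.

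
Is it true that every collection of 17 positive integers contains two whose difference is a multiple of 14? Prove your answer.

There are exactly 14 possible remainders on division by 14.
Since 17 > 14, two of the 17 integers must share a residue class by the pigeonhole principle; call them a and b.
Equal remainders mean a − b ≡ 0 (mod 14), so 14 divides their difference.

True.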